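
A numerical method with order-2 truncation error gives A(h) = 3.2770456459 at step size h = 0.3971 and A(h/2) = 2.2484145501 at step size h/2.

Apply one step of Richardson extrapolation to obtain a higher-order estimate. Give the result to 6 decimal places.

r = 2: numerator weight 4, denominator 3.
4·2.2484145501 = 8.9936582004; subtract 3.2770456459 → 5.7166125545
Extrapolated: 5.7166125545 / 3 = 1.9055375182
Gap between inputs: 1.029e+00; correction applied: −0.3428770319.

1.905538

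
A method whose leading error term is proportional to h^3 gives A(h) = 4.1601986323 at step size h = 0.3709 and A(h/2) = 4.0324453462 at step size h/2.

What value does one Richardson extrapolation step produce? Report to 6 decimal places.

The method has order 3: 2^3 = 8.
8 × 4.0324453462 = 32.2595627696; subtract 4.1601986323 → 28.0993641373
Divide by 2^3 − 1 = 7.
(8 × 4.0324453462 − 4.1601986323)/(8 − 1) = 4.0141948768

4.014195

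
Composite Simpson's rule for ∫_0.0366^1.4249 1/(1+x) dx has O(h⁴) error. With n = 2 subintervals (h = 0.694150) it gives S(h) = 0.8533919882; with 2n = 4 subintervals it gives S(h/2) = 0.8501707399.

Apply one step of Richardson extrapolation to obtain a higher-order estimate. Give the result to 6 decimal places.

0.849956

The method has order 4: 2^4 = 16.
Weighted: 13.6027318384 − 0.8533919882 = 12.7493398502
Divide by 2^4 − 1 = 15.
Result: 0.8499559900
Shift from A(h/2): −0.0002147499.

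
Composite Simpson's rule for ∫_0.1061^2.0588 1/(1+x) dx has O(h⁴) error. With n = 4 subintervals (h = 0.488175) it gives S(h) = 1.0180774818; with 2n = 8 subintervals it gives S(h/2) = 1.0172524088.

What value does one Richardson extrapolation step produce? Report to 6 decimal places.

r = 4: numerator weight 16, denominator 15.
Top: 16(1.0172524088) − (1.0180774818) = 15.2579610590
Extrapolated: 15.2579610590 / 15 = 1.0171974039

1.017197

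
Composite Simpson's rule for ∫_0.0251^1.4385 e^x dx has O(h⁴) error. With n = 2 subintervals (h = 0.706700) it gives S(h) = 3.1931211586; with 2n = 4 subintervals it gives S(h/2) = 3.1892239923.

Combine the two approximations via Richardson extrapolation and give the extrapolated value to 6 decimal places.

3.188964

Order 4 gives 2^r = 16 and 2^r − 1 = 15.
16 × 3.1892239923 = 51.0275838768; 51.0275838768 − 3.1931211586 = 47.8344627182
(16 × 3.1892239923 − 3.1931211586)/(16 − 1) = 3.1889641812
Correction |R − A(h/2)| = 2.598e-04; gap |A(h/2) − A(h)| = 3.897e-03.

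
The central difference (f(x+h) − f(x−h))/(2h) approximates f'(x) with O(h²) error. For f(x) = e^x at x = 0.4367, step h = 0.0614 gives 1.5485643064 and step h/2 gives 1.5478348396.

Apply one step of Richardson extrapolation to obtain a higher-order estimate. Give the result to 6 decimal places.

1.547592

Error is O(h^2); halving h shrinks it by 2^2 = 4.
4 × 1.5478348396 − 1.5485643064 = 4.6427750520
4.6427750520 ÷ 3 = 1.5475916840
Shift from A(h/2): −0.0002431556.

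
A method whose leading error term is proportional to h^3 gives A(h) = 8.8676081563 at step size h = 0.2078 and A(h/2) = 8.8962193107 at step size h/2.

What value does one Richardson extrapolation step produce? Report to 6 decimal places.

Error is O(h^3); halving h shrinks it by 2^3 = 8.
2^3*A(h/2) = 71.1697544856; minus A(h) gives 62.3021463293.
Extrapolated: 62.3021463293 / 7 = 8.9003066185

8.900307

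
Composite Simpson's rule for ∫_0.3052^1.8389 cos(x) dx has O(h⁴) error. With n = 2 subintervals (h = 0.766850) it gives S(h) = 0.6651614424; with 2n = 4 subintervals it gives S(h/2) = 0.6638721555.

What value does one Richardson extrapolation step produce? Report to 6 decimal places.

0.663786

r = 4, so 2^r = 16.
16*0.6638721555 = 10.6219544880; 10.6219544880 − 0.6651614424 = 9.9567930456
Denominator 16 − 1 = 15.
Extrapolated: 9.9567930456 / 15 = 0.6637862030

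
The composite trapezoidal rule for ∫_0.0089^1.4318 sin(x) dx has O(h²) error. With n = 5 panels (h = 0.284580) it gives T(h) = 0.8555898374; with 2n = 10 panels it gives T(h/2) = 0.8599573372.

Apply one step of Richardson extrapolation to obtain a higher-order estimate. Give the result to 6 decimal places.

r = 2, so 2^r = 4.
4×0.8599573372 − 0.8555898374 = 2.5842395114
Extrapolated: 2.5842395114 / 3 = 0.8614131705
Gap between inputs: 4.367e-03; correction applied: +0.0014558333.

0.861413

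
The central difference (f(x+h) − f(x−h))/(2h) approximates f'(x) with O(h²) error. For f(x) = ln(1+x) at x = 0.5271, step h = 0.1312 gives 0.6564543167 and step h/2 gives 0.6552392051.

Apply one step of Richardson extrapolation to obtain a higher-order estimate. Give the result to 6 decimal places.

Method order is 2; weight 2^2 = 4.
4×0.6552392051 = 2.6209568204; subtract 0.6564543167 → 1.9645025037
Extrapolated: 1.9645025037 / 3 = 0.6548341679

0.654834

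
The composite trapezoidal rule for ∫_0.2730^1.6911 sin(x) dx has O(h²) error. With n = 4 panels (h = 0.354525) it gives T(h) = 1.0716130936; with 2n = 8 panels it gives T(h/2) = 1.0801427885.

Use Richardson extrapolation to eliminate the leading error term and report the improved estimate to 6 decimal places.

1.082986

With r = 2 the leading error scales as h^2, so the weight is 2^2 = 4.
Weighted: 4.3205711540 − 1.0716130936 = 3.2489580604
Denominator 4 − 1 = 3.
(4*1.0801427885 − 1.0716130936)/(4 − 1) = 1.0829860201
Correction |R − A(h/2)| = 2.843e-03; gap |A(h/2) − A(h)| = 8.530e-03.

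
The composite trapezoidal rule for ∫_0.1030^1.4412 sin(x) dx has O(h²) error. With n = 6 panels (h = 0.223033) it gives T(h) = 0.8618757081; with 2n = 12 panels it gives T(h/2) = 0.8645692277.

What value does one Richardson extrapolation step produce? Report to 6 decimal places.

Leading term ∝ h^2; use weight 4 = 2^2.
4·0.8645692277 = 3.4582769108; subtract 0.8618757081 → 2.5964012027
(4·0.8645692277 − 0.8618757081)/(4 − 1) = 0.8654670676
Gap between inputs: 2.694e-03; correction applied: +0.0008978399.

0.865467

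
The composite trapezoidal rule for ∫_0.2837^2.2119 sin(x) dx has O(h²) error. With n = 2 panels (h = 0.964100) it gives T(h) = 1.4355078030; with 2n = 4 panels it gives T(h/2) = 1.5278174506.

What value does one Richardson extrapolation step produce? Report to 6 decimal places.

With r = 2 the leading error scales as h^2, so the weight is 2^2 = 4.
4*1.5278174506 = 6.1112698024; 6.1112698024 − 1.4355078030 = 4.6757619994
Divide by 2^2 − 1 = 3.
So the Richardson estimate is 1.5585873331.
Gap between inputs: 9.231e-02; correction applied: +0.0307698825.

1.558587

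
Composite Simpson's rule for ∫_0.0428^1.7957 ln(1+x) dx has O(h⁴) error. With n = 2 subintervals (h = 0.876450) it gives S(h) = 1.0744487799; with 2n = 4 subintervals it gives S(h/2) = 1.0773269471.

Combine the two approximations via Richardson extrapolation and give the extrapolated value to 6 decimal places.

1.077519

r = 4, so 2^r = 16.
16×1.0773269471 = 17.2372311536; 17.2372311536 − 1.0744487799 = 16.1627823737
Denominator 16 − 1 = 15.
So the Richardson estimate is 1.0775188249.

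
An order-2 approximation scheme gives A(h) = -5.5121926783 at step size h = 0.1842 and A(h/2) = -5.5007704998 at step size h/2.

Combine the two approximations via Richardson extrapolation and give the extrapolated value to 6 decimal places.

-5.496963

Error is O(h^2); halving h shrinks it by 2^2 = 4.
Top: 4(-5.5007704998) − (-5.5121926783) = -16.4908893209
R = (-16.4908893209)/3 = -5.4969631070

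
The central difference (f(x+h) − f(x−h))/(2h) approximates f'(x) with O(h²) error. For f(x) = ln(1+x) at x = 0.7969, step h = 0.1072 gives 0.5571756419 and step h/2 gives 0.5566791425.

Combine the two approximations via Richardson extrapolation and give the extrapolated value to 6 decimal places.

0.556514

Error is O(h^2); halving h shrinks it by 2^2 = 4.
4*0.5566791425 = 2.2267165700; subtract 0.5571756419 → 1.6695409281
Denominator 4 − 1 = 3.
Result: 0.5565136427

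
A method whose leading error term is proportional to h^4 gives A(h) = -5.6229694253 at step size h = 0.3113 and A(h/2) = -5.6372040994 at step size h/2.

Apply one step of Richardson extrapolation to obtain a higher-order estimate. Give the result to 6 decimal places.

-5.638153

With r = 4 the leading error scales as h^4, so the weight is 2^4 = 16.
16·(-5.6372040994) − (-5.6229694253) = -84.5722961651
Denominator 16 − 1 = 15.
(16·(-5.6372040994) − (-5.6229694253))/(16 − 1) = -5.6381530777
Correction |R − A(h/2)| = 9.490e-04; gap |A(h/2) − A(h)| = 1.423e-02.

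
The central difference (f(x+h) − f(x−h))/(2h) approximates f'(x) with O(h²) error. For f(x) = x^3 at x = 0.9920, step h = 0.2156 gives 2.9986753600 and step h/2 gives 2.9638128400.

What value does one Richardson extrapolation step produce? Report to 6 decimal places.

The method has order 2: 2^2 = 4.
4 × 2.9638128400 − 2.9986753600 = 8.8565760000
(4 × 2.9638128400 − 2.9986753600)/(4 − 1) = 2.9521920000

2.952192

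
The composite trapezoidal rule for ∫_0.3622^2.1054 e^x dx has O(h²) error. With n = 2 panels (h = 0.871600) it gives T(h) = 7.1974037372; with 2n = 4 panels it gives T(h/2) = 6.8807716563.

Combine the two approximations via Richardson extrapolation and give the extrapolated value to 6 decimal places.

6.775228

The method has order 2: 2^2 = 4.
Weighted: 27.5230866252 − 7.1974037372 = 20.3256828880
Divide by 2^2 − 1 = 3.
So the Richardson estimate is 6.7752276293.
Correction |R − A(h/2)| = 1.055e-01; gap |A(h/2) − A(h)| = 3.166e-01.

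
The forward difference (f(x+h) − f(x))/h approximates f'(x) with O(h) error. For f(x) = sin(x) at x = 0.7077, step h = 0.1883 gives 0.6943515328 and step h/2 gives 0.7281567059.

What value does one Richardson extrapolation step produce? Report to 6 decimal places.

r = 1, so 2^r = 2.
Weighted: 1.4563134118 − 0.6943515328 = 0.7619618790
Extrapolated: 0.7619618790 / 1 = 0.7619618790

0.761962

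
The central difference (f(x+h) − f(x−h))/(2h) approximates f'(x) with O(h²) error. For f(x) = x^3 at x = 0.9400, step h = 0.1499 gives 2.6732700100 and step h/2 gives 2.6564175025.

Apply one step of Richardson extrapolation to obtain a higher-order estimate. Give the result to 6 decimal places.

2.650800

Order 2 gives 2^r = 4 and 2^r − 1 = 3.
4×2.6564175025 = 10.6256700100; subtract 2.6732700100 → 7.9524000000
7.9524000000 ÷ 3 = 2.6508000000
Gap between inputs: 1.685e-02; correction applied: −0.0056175025.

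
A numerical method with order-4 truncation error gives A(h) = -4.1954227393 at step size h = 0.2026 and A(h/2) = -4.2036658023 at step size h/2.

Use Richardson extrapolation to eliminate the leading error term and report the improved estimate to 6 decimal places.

With r = 4 the leading error scales as h^4, so the weight is 2^4 = 16.
Top: 16(-4.2036658023) − (-4.1954227393) = -63.0632300975
(-63.0632300975) ÷ 15 = -4.2042153398
Correction |R − A(h/2)| = 5.495e-04; gap |A(h/2) − A(h)| = 8.243e-03.

-4.204215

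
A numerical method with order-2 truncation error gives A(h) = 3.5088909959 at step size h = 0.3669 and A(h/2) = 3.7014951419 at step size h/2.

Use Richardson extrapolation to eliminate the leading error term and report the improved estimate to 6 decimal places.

3.765697

The method has order 2: 2^2 = 4.
Top: 4(3.7014951419) − (3.5088909959) = 11.2970895717
Denominator 4 − 1 = 3.
Result: 3.7656965239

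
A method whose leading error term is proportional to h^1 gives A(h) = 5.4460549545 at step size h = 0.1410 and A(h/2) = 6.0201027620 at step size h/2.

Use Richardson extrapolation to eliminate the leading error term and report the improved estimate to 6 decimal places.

r = 1, so 2^r = 2.
Weighted: 12.0402055240 − 5.4460549545 = 6.5941505695
(2*6.0201027620 − 5.4460549545)/(2 − 1) = 6.5941505695

6.594151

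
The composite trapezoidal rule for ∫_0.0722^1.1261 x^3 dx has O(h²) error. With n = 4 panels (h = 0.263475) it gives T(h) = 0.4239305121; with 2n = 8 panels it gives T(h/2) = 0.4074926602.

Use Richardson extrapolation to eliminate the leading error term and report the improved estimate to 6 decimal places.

0.402013

The method has order 2: 2^2 = 4.
2^2*A(h/2) = 1.6299706408; minus A(h) gives 1.2060401287.
Extrapolated: 1.2060401287 / 3 = 0.4020133762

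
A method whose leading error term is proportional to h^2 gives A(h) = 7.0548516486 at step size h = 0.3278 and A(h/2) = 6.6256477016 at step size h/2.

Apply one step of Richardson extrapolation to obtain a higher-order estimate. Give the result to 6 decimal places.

6.482580

Method order is 2; weight 2^2 = 4.
4×6.6256477016 = 26.5025908064; subtract 7.0548516486 → 19.4477391578
19.4477391578 ÷ 3 = 6.4825797193
Gap between inputs: 4.292e-01; correction applied: −0.1430679823.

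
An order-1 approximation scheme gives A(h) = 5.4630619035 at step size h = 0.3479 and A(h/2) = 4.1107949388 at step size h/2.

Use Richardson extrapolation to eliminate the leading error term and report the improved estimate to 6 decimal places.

The method has order 1: 2^1 = 2.
2^1*A(h/2) = 8.2215898776; minus A(h) gives 2.7585279741.
R = 2.7585279741/1 = 2.7585279741
Correction |R − A(h/2)| = 1.352e+00; gap |A(h/2) − A(h)| = 1.352e+00.

2.758528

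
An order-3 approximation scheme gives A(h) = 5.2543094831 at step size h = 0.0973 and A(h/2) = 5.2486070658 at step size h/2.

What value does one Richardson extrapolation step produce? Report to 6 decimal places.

5.247792

r = 3, so 2^r = 8.
Top: 8(5.2486070658) − (5.2543094831) = 36.7345470433
Denominator 8 − 1 = 7.
R = 36.7345470433/7 = 5.2477924348
Shift from A(h/2): −0.0008146310.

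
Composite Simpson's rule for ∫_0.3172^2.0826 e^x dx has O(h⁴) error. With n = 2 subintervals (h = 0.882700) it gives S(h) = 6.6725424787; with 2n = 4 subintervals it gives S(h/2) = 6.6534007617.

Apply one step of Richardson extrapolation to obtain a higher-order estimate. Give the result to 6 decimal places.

6.652125

The method has order 4: 2^4 = 16.
16×6.6534007617 = 106.4544121872; 106.4544121872 − 6.6725424787 = 99.7818697085
Denominator 16 − 1 = 15.
So the Richardson estimate is 6.6521246472.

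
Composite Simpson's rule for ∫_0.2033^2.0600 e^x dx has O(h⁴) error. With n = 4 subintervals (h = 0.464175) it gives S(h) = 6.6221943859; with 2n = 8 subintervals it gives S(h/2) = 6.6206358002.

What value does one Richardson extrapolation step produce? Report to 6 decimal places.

6.620532

Error is O(h^4); halving h shrinks it by 2^4 = 16.
Numerator 16×A(h/2) − A(h) = 16×6.6206358002 − 6.6221943859 = 99.3079784173
Extrapolated: 99.3079784173 / 15 = 6.6205318945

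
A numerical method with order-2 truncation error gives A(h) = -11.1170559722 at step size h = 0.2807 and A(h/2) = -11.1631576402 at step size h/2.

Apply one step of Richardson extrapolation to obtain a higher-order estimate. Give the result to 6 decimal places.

Error is O(h^2); halving h shrinks it by 2^2 = 4.
Numerator 4×A(h/2) − A(h) = 4×(-11.1631576402) − (-11.1170559722) = -33.5355745886
Divide by 2^2 − 1 = 3.
(4×(-11.1631576402) − (-11.1170559722))/(4 − 1) = -11.1785248629

-11.178525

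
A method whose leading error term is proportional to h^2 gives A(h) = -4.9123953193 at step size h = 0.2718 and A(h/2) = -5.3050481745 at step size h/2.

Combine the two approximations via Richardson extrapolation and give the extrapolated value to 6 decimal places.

Method order is 2; weight 2^2 = 4.
4·(-5.3050481745) = -21.2201926980; subtract (-4.9123953193) → -16.3077973787
Extrapolated: (-16.3077973787) / 3 = -5.4359324596

-5.435932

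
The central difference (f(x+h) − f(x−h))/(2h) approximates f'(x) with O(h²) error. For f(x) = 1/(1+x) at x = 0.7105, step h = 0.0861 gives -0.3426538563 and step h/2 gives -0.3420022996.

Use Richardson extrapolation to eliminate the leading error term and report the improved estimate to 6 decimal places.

-0.341785

The method has order 2: 2^2 = 4.
4·(-0.3420022996) = -1.3680091984; (-1.3680091984) − (-0.3426538563) = -1.0253553421
Denominator 4 − 1 = 3.
R = (-1.0253553421)/3 = -0.3417851140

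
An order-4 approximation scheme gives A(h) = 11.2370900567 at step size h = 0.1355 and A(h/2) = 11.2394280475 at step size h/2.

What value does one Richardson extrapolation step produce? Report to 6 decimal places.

11.239584

Order 4 gives 2^r = 16 and 2^r − 1 = 15.
Numerator 16 × A(h/2) − A(h) = 16 × 11.2394280475 − 11.2370900567 = 168.5937587033
Divide by 2^4 − 1 = 15.
Extrapolated: 168.5937587033 / 15 = 11.2395839136
Correction |R − A(h/2)| = 1.559e-04; gap |A(h/2) − A(h)| = 2.338e-03.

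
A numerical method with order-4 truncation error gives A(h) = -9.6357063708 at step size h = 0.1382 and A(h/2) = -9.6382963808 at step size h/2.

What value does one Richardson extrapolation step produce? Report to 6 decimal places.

With r = 4 the leading error scales as h^4, so the weight is 2^4 = 16.
A(h/2) − A(h) = -9.6382963808 − (-9.6357063708) = -0.0025900100
Correction (A(h/2) − A(h))/(16 − 1) = (-0.0025900100)/15 = -0.0001726673
R = A(h/2) + (A(h/2) − A(h))/15 = -9.6382963808 − 0.0001726673 = -9.6384690481
Correction |R − A(h/2)| = 1.727e-04; gap |A(h/2) − A(h)| = 2.590e-03.

-9.638469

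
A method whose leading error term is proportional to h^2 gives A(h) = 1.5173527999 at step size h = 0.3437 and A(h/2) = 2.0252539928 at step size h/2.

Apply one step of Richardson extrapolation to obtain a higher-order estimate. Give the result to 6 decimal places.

2.194554

Method order is 2; weight 2^2 = 4.
2^2*A(h/2) = 8.1010159712; minus A(h) gives 6.5836631713.
Divide by 2^2 − 1 = 3.
R = 6.5836631713/3 = 2.1945543904
Gap between inputs: 5.079e-01; correction applied: +0.1693003976.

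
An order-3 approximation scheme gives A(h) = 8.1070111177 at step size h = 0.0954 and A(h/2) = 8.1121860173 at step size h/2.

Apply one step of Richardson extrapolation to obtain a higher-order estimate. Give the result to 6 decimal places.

With r = 3 the leading error scales as h^3, so the weight is 2^3 = 8.
8×8.1121860173 = 64.8974881384; 64.8974881384 − 8.1070111177 = 56.7904770207
Extrapolated: 56.7904770207 / 7 = 8.1129252887
Shift from A(h/2): +0.0007392714.

8.112925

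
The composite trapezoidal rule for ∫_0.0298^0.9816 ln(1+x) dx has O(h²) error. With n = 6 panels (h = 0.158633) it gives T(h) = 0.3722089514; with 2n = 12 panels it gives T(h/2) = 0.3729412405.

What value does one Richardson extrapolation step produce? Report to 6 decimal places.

0.373185

The method has order 2: 2^2 = 4.
Top: 4(0.3729412405) − (0.3722089514) = 1.1195560106
(4 × 0.3729412405 − 0.3722089514)/(4 − 1) = 0.3731853369
Gap between inputs: 7.323e-04; correction applied: +0.0002440964.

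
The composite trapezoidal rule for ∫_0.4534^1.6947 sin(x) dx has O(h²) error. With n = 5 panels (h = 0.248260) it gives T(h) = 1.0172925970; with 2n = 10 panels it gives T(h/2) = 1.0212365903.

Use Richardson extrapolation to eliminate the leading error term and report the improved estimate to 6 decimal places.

1.022551

Order 2 gives 2^r = 4 and 2^r − 1 = 3.
4 × 1.0212365903 = 4.0849463612; 4.0849463612 − 1.0172925970 = 3.0676537642
Denominator 4 − 1 = 3.
So the Richardson estimate is 1.0225512547.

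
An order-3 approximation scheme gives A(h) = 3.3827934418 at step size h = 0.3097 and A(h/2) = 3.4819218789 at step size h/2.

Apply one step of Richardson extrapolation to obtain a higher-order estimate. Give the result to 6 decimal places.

Error is O(h^3); halving h shrinks it by 2^3 = 8.
Numerator 8*A(h/2) − A(h) = 8*3.4819218789 − 3.3827934418 = 24.4725815894
Denominator 8 − 1 = 7.
R = 24.4725815894/7 = 3.4960830842
Correction |R − A(h/2)| = 1.416e-02; gap |A(h/2) − A(h)| = 9.913e-02.

3.496083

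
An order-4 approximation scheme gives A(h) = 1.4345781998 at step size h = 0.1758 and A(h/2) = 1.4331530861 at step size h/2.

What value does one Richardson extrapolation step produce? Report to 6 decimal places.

r = 4: numerator weight 16, denominator 15.
16×1.4331530861 − 1.4345781998 = 21.4958711778
Extrapolated: 21.4958711778 / 15 = 1.4330580785
Shift from A(h/2): −0.0000950076.

1.433058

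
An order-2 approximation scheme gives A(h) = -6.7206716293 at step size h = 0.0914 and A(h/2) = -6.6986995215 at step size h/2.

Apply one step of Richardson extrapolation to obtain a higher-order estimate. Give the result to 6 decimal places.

-6.691375

With r = 2 the leading error scales as h^2, so the weight is 2^2 = 4.
Top: 4(-6.6986995215) − (-6.7206716293) = -20.0741264567
Divide by 2^2 − 1 = 3.
So the Richardson estimate is -6.6913754856.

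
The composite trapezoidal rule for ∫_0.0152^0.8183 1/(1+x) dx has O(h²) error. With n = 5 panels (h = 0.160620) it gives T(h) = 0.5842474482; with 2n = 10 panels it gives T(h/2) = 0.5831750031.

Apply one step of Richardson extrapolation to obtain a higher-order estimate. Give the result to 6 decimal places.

Error is O(h^2); halving h shrinks it by 2^2 = 4.
Weighted: 2.3327000124 − 0.5842474482 = 1.7484525642
Divide by 2^2 − 1 = 3.
Extrapolated: 1.7484525642 / 3 = 0.5828175214
Shift from A(h/2): −0.0003574817.

0.582818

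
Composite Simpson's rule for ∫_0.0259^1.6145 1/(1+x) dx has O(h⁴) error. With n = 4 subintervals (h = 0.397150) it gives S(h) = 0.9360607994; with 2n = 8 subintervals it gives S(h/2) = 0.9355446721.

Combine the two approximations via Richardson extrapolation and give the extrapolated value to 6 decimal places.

0.935510

With r = 4 the leading error scales as h^4, so the weight is 2^4 = 16.
Weighted: 14.9687147536 − 0.9360607994 = 14.0326539542
R = 14.0326539542/15 = 0.9355102636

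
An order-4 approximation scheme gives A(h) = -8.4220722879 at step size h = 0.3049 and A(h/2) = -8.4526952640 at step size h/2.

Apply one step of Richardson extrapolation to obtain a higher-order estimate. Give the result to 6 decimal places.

-8.454737

Method order is 4; weight 2^4 = 16.
Numerator 16 × A(h/2) − A(h) = 16 × (-8.4526952640) − (-8.4220722879) = -126.8210519361
(16 × (-8.4526952640) − (-8.4220722879))/(16 − 1) = -8.4547367957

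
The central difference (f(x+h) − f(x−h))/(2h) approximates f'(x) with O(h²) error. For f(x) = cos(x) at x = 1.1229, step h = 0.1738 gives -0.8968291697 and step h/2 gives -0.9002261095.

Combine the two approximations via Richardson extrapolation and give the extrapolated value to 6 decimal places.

-0.901358

r = 2, so 2^r = 4.
Weighted: (-3.6009044380) − (-0.8968291697) = -2.7040752683
(4*(-0.9002261095) − (-0.8968291697))/(4 − 1) = -0.9013584228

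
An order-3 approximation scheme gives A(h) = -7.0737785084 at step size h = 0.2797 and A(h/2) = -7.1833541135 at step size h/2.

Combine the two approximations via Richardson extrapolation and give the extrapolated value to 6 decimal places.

The method has order 3: 2^3 = 8.
Difference of the inputs: -7.1833541135 − (-7.0737785084) = -0.1095756051
Correction (A(h/2) − A(h))/(8 − 1) = (-0.1095756051)/7 = -0.0156536579
R = -7.1833541135 − 0.0156536579 = -7.1990077714
Correction |R − A(h/2)| = 1.565e-02; gap |A(h/2) − A(h)| = 1.096e-01.

-7.199008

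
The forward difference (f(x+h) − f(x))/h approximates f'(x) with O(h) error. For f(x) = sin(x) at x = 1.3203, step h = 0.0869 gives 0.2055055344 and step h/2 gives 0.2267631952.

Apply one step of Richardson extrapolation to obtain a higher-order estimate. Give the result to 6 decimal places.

0.248021

r = 1: numerator weight 2, denominator 1.
Numerator 2·A(h/2) − A(h) = 2·0.2267631952 − 0.2055055344 = 0.2480208560
Denominator 2 − 1 = 1.
0.2480208560 ÷ 1 = 0.2480208560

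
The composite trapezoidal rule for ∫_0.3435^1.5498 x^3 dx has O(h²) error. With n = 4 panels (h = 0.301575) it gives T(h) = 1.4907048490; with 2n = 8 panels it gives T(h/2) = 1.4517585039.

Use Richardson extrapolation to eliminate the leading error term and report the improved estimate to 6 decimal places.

Method order is 2; weight 2^2 = 4.
Difference of the inputs: 1.4517585039 − 1.4907048490 = -0.0389463451
Correction (A(h/2) − A(h))/(4 − 1) = (-0.0389463451)/3 = -0.0129821150
R = A(h/2) + (A(h/2) − A(h))/3 = 1.4517585039 − 0.0129821150 = 1.4387763889

1.438776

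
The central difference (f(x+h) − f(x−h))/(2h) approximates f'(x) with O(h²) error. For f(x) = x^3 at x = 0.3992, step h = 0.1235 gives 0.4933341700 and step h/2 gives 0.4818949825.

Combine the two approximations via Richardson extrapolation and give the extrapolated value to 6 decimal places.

0.478082

The method has order 2: 2^2 = 4.
4×0.4818949825 = 1.9275799300; 1.9275799300 − 0.4933341700 = 1.4342457600
Divide by 2^2 − 1 = 3.
(4×0.4818949825 − 0.4933341700)/(4 − 1) = 0.4780819200
Correction |R − A(h/2)| = 3.813e-03; gap |A(h/2) − A(h)| = 1.144e-02.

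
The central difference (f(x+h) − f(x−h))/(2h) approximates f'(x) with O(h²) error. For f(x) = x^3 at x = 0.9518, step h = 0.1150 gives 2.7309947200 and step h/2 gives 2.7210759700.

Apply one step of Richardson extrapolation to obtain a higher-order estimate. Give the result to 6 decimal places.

r = 2, so 2^r = 4.
4*2.7210759700 = 10.8843038800; subtract 2.7309947200 → 8.1533091600
8.1533091600 ÷ 3 = 2.7177697200

2.717770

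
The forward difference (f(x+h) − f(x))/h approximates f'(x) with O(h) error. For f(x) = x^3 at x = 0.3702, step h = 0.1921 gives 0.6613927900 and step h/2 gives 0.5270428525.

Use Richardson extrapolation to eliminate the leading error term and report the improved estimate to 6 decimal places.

Order 1 gives 2^r = 2 and 2^r − 1 = 1.
2·0.5270428525 − 0.6613927900 = 0.3926929150
Divide by 2^1 − 1 = 1.
Extrapolated: 0.3926929150 / 1 = 0.3926929150
Gap between inputs: 1.343e-01; correction applied: −0.1343499375.

0.392693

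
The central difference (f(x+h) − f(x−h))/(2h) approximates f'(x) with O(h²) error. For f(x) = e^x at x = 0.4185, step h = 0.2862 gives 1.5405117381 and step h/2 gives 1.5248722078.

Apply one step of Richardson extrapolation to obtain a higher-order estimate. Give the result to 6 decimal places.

Error is O(h^2); halving h shrinks it by 2^2 = 4.
Weighted: 6.0994888312 − 1.5405117381 = 4.5589770931
Divide by 2^2 − 1 = 3.
R = 4.5589770931/3 = 1.5196590310

1.519659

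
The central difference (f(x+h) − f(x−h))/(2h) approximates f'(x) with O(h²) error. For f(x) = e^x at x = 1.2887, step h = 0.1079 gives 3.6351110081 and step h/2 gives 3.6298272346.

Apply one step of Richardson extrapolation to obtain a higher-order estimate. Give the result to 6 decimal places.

Leading term ∝ h^2; use weight 4 = 2^2.
4 × 3.6298272346 − 3.6351110081 = 10.8841979303
R = 10.8841979303/3 = 3.6280659768

3.628066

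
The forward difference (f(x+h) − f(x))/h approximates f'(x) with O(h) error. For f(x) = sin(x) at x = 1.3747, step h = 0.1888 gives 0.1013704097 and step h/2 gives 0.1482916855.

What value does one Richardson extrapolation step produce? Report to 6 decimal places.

Order 1 gives 2^r = 2 and 2^r − 1 = 1.
2^1 × A(h/2) = 0.2965833710; minus A(h) gives 0.1952129613.
Denominator 2 − 1 = 1.
0.1952129613 ÷ 1 = 0.1952129613
Correction |R − A(h/2)| = 4.692e-02; gap |A(h/2) − A(h)| = 4.692e-02.

0.195213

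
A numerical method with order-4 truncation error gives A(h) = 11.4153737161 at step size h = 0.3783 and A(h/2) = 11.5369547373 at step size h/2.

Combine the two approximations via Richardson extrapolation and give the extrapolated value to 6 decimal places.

With r = 4 the leading error scales as h^4, so the weight is 2^4 = 16.
Weighted: 184.5912757968 − 11.4153737161 = 173.1759020807
R = 173.1759020807/15 = 11.5450601387
Gap between inputs: 1.216e-01; correction applied: +0.0081054014.

11.545060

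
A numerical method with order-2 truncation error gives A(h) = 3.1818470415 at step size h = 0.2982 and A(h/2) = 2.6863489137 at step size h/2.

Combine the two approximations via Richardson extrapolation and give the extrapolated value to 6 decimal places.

Method order is 2; weight 2^2 = 4.
Weighted: 10.7453956548 − 3.1818470415 = 7.5635486133
Extrapolated: 7.5635486133 / 3 = 2.5211828711

2.521183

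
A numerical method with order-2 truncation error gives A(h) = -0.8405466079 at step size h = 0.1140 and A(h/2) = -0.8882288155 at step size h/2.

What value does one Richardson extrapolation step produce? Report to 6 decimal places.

-0.904123

r = 2: numerator weight 4, denominator 3.
4×(-0.8882288155) = -3.5529152620; subtract (-0.8405466079) → -2.7123686541
Divide by 2^2 − 1 = 3.
(4×(-0.8882288155) − (-0.8405466079))/(4 − 1) = -0.9041228847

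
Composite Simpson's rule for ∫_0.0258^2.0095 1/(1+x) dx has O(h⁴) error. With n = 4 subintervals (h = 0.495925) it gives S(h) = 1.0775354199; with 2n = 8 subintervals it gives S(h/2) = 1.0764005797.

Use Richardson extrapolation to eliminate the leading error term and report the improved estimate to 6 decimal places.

r = 4: numerator weight 16, denominator 15.
16·1.0764005797 = 17.2224092752; 17.2224092752 − 1.0775354199 = 16.1448738553
Denominator 16 − 1 = 15.
So the Richardson estimate is 1.0763249237.
Gap between inputs: 1.135e-03; correction applied: −0.0000756560.

1.076325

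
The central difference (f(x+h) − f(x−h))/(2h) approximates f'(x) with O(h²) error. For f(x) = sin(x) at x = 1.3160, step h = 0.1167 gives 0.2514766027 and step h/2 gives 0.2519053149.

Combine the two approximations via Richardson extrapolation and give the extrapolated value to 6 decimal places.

0.252048

r = 2, so 2^r = 4.
Difference of the inputs: 0.2519053149 − 0.2514766027 = 0.0004287122
Divide by 2^2 − 1 = 3: 0.0004287122/3 = 0.0001429041
R = A(h/2) + (A(h/2) − A(h))/3 = 0.2519053149 + 0.0001429041 = 0.2520482190
Gap between inputs: 4.287e-04; correction applied: +0.0001429041.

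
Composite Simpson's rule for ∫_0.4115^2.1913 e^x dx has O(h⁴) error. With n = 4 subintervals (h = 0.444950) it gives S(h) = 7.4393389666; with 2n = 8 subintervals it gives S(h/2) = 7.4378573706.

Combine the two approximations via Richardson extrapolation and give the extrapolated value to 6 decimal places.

Order 4 gives 2^r = 16 and 2^r − 1 = 15.
16×7.4378573706 = 119.0057179296; 119.0057179296 − 7.4393389666 = 111.5663789630
Denominator 16 − 1 = 15.
So the Richardson estimate is 7.4377585975.
Shift from A(h/2): −0.0000987731.

7.437759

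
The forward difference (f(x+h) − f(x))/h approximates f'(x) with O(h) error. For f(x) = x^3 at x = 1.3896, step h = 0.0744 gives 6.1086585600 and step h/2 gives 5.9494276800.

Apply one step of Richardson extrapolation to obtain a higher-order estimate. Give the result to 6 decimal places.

5.790197

Order 1 gives 2^r = 2 and 2^r − 1 = 1.
Numerator 2·A(h/2) − A(h) = 2·5.9494276800 − 6.1086585600 = 5.7901968000
Denominator 2 − 1 = 1.
5.7901968000 ÷ 1 = 5.7901968000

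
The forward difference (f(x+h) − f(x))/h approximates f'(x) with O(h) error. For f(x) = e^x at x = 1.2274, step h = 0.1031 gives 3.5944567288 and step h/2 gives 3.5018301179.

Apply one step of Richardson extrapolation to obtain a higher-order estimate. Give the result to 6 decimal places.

3.409204

r = 1, so 2^r = 2.
2·3.5018301179 − 3.5944567288 = 3.4092035070
3.4092035070 ÷ 1 = 3.4092035070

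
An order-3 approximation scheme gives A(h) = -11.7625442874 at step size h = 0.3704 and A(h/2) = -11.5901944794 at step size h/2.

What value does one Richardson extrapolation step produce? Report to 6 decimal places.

Error is O(h^3); halving h shrinks it by 2^3 = 8.
8×(-11.5901944794) = -92.7215558352; subtract (-11.7625442874) → -80.9590115478
Denominator 8 − 1 = 7.
Result: -11.5655730783

-11.565573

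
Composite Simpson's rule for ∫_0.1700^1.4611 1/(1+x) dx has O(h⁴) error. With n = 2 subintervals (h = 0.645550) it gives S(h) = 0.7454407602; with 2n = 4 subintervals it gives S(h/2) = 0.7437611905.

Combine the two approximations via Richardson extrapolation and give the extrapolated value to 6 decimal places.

0.743649

Order 4 gives 2^r = 16 and 2^r − 1 = 15.
Weighted: 11.9001790480 − 0.7454407602 = 11.1547382878
Divide by 2^4 − 1 = 15.
So the Richardson estimate is 0.7436492192.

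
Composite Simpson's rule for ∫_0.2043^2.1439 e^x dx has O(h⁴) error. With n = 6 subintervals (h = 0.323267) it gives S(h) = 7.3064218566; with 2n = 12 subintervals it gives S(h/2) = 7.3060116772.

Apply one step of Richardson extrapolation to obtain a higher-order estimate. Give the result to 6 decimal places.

With r = 4 the leading error scales as h^4, so the weight is 2^4 = 16.
16*7.3060116772 = 116.8961868352; subtract 7.3064218566 → 109.5897649786
(16*7.3060116772 − 7.3064218566)/(16 − 1) = 7.3059843319
Shift from A(h/2): −0.0000273453.

7.305984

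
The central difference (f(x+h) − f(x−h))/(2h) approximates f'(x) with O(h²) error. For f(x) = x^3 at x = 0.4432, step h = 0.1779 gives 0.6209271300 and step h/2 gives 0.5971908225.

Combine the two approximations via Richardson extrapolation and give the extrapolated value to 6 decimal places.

Error is O(h^2); halving h shrinks it by 2^2 = 4.
4 × 0.5971908225 − 0.6209271300 = 1.7678361600
Denominator 4 − 1 = 3.
(4 × 0.5971908225 − 0.6209271300)/(4 − 1) = 0.5892787200

0.589279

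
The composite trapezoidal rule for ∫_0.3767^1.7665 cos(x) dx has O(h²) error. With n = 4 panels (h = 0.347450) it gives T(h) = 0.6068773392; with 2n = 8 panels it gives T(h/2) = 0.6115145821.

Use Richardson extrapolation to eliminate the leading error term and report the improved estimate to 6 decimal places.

r = 2: numerator weight 4, denominator 3.
Weighted: 2.4460583284 − 0.6068773392 = 1.8391809892
Denominator 4 − 1 = 3.
R = 1.8391809892/3 = 0.6130603297

0.613060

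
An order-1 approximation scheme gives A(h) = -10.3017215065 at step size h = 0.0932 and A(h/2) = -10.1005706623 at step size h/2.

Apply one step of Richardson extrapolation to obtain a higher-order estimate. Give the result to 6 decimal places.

Leading term ∝ h^1; use weight 2 = 2^1.
2·(-10.1005706623) − (-10.3017215065) = -9.8994198181
Denominator 2 − 1 = 1.
Extrapolated: (-9.8994198181) / 1 = -9.8994198181
Shift from A(h/2): +0.2011508442.

-9.899420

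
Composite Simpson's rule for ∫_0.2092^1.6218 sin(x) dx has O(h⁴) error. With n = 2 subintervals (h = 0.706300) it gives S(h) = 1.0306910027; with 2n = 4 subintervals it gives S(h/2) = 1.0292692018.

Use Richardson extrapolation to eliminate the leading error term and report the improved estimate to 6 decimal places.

With r = 4 the leading error scales as h^4, so the weight is 2^4 = 16.
2^4·A(h/2) = 16.4683072288; minus A(h) gives 15.4376162261.
(16·1.0292692018 − 1.0306910027)/(16 − 1) = 1.0291744151

1.029174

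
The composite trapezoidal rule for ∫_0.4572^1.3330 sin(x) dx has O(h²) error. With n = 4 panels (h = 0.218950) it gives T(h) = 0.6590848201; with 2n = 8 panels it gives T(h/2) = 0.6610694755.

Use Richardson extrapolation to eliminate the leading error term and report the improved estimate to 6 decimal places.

Leading term ∝ h^2; use weight 4 = 2^2.
Weighted: 2.6442779020 − 0.6590848201 = 1.9851930819
1.9851930819 ÷ 3 = 0.6617310273

0.661731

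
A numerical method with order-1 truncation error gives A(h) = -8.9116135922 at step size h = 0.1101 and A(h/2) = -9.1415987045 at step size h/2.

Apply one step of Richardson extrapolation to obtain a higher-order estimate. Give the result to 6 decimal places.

The method has order 1: 2^1 = 2.
Top: 2(-9.1415987045) − (-8.9116135922) = -9.3715838168
Denominator 2 − 1 = 1.
R = (-9.3715838168)/1 = -9.3715838168

-9.371584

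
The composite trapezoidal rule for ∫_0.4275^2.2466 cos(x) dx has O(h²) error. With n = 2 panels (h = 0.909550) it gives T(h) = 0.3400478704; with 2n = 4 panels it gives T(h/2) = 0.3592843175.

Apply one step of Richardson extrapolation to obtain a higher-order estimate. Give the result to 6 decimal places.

Error is O(h^2); halving h shrinks it by 2^2 = 4.
Difference of the inputs: 0.3592843175 − 0.3400478704 = 0.0192364471
Correction (A(h/2) − A(h))/(4 − 1) = 0.0192364471/3 = 0.0064121490
R = 0.3592843175 + 0.0064121490 = 0.3656964665

0.365696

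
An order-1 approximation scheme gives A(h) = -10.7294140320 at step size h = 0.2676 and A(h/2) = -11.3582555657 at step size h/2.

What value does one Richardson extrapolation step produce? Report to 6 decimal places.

Leading term ∝ h^1; use weight 2 = 2^1.
Top: 2(-11.3582555657) − (-10.7294140320) = -11.9870970994
Denominator 2 − 1 = 1.
Extrapolated: (-11.9870970994) / 1 = -11.9870970994

-11.987097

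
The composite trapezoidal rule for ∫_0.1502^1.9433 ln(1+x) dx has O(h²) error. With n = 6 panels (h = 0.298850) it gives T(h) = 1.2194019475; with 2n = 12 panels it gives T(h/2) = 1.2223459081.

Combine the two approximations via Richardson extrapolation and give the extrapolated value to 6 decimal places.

Leading term ∝ h^2; use weight 4 = 2^2.
Numerator 4*A(h/2) − A(h) = 4*1.2223459081 − 1.2194019475 = 3.6699816849
Denominator 4 − 1 = 3.
(4*1.2223459081 − 1.2194019475)/(4 − 1) = 1.2233272283

1.223327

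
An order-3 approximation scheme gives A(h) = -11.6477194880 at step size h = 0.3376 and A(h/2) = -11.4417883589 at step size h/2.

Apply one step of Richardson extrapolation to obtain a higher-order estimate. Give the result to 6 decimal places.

-11.412370

The method has order 3: 2^3 = 8.
8×(-11.4417883589) − (-11.6477194880) = -79.8865873832
(8×(-11.4417883589) − (-11.6477194880))/(8 − 1) = -11.4123696262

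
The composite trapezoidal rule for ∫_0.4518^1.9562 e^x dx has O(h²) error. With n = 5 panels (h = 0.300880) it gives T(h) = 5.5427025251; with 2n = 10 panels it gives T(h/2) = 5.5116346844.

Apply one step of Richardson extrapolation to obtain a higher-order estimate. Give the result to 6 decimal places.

5.501279

Method order is 2; weight 2^2 = 4.
Top: 4(5.5116346844) − (5.5427025251) = 16.5038362125
Divide by 2^2 − 1 = 3.
So the Richardson estimate is 5.5012787375.
Correction |R − A(h/2)| = 1.036e-02; gap |A(h/2) − A(h)| = 3.107e-02.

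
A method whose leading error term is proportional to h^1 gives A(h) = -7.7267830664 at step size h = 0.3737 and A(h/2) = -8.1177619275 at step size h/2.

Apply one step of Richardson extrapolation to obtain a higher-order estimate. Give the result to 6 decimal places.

r = 1: numerator weight 2, denominator 1.
Top: 2(-8.1177619275) − (-7.7267830664) = -8.5087407886
(-8.5087407886) ÷ 1 = -8.5087407886
Shift from A(h/2): −0.3909788611.

-8.508741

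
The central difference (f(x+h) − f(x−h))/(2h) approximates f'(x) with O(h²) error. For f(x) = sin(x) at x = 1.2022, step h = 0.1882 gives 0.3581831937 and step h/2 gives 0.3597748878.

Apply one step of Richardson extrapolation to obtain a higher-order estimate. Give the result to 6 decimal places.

0.360305

Leading term ∝ h^2; use weight 4 = 2^2.
2^2·A(h/2) = 1.4390995512; minus A(h) gives 1.0809163575.
R = 1.0809163575/3 = 0.3603054525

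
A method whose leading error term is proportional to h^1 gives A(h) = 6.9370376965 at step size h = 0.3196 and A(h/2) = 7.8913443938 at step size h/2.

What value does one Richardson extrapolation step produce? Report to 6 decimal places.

Order 1 gives 2^r = 2 and 2^r − 1 = 1.
A(h/2) − A(h) = 7.8913443938 − 6.9370376965 = 0.9543066973
Correction (A(h/2) − A(h))/(2 − 1) = 0.9543066973/1 = 0.9543066973
R = A(h/2) + (A(h/2) − A(h))/1 = 7.8913443938 + 0.9543066973 = 8.8456510911

8.845651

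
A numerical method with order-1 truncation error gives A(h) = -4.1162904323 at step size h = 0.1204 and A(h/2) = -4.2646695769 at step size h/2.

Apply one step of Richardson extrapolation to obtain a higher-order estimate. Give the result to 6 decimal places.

-4.413049

Order 1 gives 2^r = 2 and 2^r − 1 = 1.
Top: 2(-4.2646695769) − (-4.1162904323) = -4.4130487215
(-4.4130487215) ÷ 1 = -4.4130487215
Correction |R − A(h/2)| = 1.484e-01; gap |A(h/2) − A(h)| = 1.484e-01.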